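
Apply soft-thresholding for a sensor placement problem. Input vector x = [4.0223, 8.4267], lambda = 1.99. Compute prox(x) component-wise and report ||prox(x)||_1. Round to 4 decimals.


Soft-thresholding with lambda = 1.99:
prox(4.0223) = sign(4.0223)*max(|4.0223| - 1.99, 0) = 2.0323
prox(8.4267) = sign(8.4267)*max(|8.4267| - 1.99, 0) = 6.4367
prox(x) = [2.0323, 6.4367]
||prox(x)||_1 = 2.0323 + 6.4367 = 8.469


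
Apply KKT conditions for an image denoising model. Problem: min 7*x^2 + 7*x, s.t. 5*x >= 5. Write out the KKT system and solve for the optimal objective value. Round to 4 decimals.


Step 1: Try lambda = 0 (constraint inactive).
x_unc = -7/(2*7) = -0.5
Check: 5*-0.5 = -2.5 < 5 -- violated!
Step 2: Constraint must be active: 5*x = 5
x* = 5/5 = 1.0
lambda = (2*7*1.0 + 7)/5 = 4.2
Step 3: Compute optimal value.
f(x*) = 7*1.0^2 + 7*1.0 = 14.0


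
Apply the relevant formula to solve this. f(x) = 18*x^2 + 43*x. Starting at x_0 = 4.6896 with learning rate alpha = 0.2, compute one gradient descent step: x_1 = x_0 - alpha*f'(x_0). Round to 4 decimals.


We compute the gradient at x_0 and apply the update.
f'(x) = 36*x + 43
f'(4.6896) = 36*4.6896 + 43 = 211.8256
x_1 = 4.6896 - 0.2*211.8256 = -37.6755


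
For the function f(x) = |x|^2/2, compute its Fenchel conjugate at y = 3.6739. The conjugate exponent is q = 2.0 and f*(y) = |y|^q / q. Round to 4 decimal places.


The conjugate exponent q satisfies 1/p + 1/q = 1.
p = 2, so q = 2/(2 - 1) = 2.0
|y|^q = 3.6739^2.0 = 13.4975
f*(3.6739) = 13.4975 / 2.0 = 6.7488


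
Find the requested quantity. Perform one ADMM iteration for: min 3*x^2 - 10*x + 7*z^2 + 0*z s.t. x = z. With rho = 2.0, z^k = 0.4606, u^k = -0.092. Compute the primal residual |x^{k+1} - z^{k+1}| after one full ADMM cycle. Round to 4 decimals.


ADMM iteration with rho = 2.0, z^k = 0.4606, u^k = -0.092
Step 1: x-update.
Minimize 3*x^2 - 10*x + (2.0/2)*(x - 0.4606 - 0.092)^2
FOC: (2*3 + 2.0)*x = 10 + 2.0*(0.4606 + 0.092)
x^{k+1} = 1.3882
Step 2: z-update.
Minimize 7*z^2 + 0*z + (2.0/2)*(1.3882 - z - 0.092)^2
FOC: (2*7 + 2.0)*z = 0 + 2.0*(1.3882 - 0.092)
z^{k+1} = 0.162
Step 3: u-update.
u^{k+1} = -0.092 + 1.3882 - 0.162 = 1.1341
Step 4: Primal residual = |1.3882 - 0.162| = 1.2261


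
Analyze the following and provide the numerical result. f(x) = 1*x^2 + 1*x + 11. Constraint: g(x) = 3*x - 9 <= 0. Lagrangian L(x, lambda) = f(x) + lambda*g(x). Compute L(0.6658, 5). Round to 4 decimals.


Step 1: Evaluate f(x).
f(0.6658) = 1*0.6658^2 + 1*0.6658 + 11 = 12.1091
Step 2: Evaluate g(x).
g(0.6658) = 3*0.6658 - 9 = -7.0026
Step 3: Compute Lagrangian.
L = 12.1091 + 5*-7.0026 = -22.9039


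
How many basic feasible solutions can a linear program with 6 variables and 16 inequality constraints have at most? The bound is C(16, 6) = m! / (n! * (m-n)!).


Each vertex corresponds to some choice of n active constraints out of m, so the number of vertices is at most C(m, n) = m! / (n!(m-n)!).
m = 16, n = 6
Numerator: 16 * 15 * 14 * 13 * 12 * 11
Denominator: 6! = 720
C(16, 6) = 8008


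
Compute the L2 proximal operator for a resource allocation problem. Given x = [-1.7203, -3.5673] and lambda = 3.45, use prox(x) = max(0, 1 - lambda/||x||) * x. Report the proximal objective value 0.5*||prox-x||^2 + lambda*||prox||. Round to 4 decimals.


Step 1: Compute ||x||.
||x|| = 3.9604
Step 2: Compute scaling factor.
scale = max(0, 1 - 3.45/3.9604) = 0.1289
Step 3: prox(x) = [-0.2217, -0.4598]
||prox(x)|| = 0.5104
Step 4: Proximal objective.
0.5*||prox-x||^2 = 5.9513
lambda*||prox|| = 1.7609
Total = 7.7123


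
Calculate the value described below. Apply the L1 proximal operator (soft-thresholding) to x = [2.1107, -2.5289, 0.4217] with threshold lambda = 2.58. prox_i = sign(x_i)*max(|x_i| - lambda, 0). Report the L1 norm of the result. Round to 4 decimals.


Soft-thresholding with lambda = 2.58:
prox(2.1107) = sign(2.1107)*max(|2.1107| - 2.58, 0) = 0.0
prox(-2.5289) = sign(-2.5289)*max(|-2.5289| - 2.58, 0) = 0.0
prox(0.4217) = sign(0.4217)*max(|0.4217| - 2.58, 0) = 0.0
prox(x) = [0.0, 0.0, 0.0]
||prox(x)||_1 = 0.0 + 0.0 + 0.0 = 0.0


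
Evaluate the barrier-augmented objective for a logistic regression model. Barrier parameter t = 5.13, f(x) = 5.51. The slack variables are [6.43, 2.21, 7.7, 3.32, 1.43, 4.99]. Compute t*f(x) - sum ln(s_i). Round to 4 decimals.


Step 1: Compute log-barrier.
ln values: [1.861, 0.793, 2.0412, 1.2, 0.3577, 1.6074]
phi = -(1.861 + 0.793 + 2.0412 + 1.2 + 0.3577 + 1.6074) = -7.8603
Step 2: Compute augmented objective.
t*f(x) = 5.13*5.51 = 28.2663
Total = 28.2663 - 7.8603 = 20.406


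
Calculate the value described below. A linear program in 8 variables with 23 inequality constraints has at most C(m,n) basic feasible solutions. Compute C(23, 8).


Each vertex corresponds to some choice of n active constraints out of m, so the number of vertices is at most C(m, n) = m! / (n!(m-n)!).
m = 23, n = 8
Numerator: 23 * 22 * 21 * 20 * 19 * 18 * 17 * 16
Denominator: 8! = 40320
C(23, 8) = 490314


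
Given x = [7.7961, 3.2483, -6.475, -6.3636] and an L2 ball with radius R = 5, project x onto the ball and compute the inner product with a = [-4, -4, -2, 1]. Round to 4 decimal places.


Step 1: Compute ||x|| (intermediates to 6 decimals).
||x|| = sqrt(7.7961^2 + 3.2483^2 + (-6.475)^2 + (-6.3636)^2) = 12.399664
Step 2: Project.
Since ||x|| > R, scale = R/||x|| = 5/12.399664 = 0.403237, proj(x) = scale * x
proj(x) = [3.143676, 1.309835, -2.61096, -2.566039]
Step 3: Dot product.
a^T * proj(x) = -4*3.143676 - 4*1.309835 - 2*(-2.61096) + 1*(-2.566039) = -15.1582


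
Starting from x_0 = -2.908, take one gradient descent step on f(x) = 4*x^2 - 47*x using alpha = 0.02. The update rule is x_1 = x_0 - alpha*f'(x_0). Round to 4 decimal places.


We compute the gradient at x_0 and apply the update.
f'(x) = 8*x - 47
f'(-2.908) = 8*-2.908 - 47 = -70.264
x_1 = -2.908 - 0.02*-70.264 = -1.5027


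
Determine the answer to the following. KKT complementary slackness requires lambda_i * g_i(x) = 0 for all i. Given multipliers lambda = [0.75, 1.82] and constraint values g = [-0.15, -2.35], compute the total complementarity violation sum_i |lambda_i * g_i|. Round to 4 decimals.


KKT complementary slackness check:
lambda_1 * g_1 = 0.75 * -0.15 = -0.1125
lambda_2 * g_2 = 1.82 * -2.35 = -4.277
Total violation = 0.1125 + 4.277 = 4.3895


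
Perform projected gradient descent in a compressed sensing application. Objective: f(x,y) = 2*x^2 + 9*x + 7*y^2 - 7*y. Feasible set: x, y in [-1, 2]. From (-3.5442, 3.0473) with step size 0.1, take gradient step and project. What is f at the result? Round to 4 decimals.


Step 1: Compute gradient at (-3.5442, 3.0473).
grad_x = 2*2*-3.5442 + 9 = -5.1768
grad_y = 2*7*3.0473 - 7 = 35.6622
Step 2: Gradient step.
x_raw = -3.5442 - 0.1*-5.1768 = -3.0265
y_raw = 3.0473 - 0.1*35.6622 = -0.5189
Step 3: Project onto [-1, 2].
x_proj = clip(-3.0265) = -1.0
y_proj = clip(-0.5189) = -0.5189
Step 4: Evaluate f.
f(-1.0, -0.5189) = -1.4826


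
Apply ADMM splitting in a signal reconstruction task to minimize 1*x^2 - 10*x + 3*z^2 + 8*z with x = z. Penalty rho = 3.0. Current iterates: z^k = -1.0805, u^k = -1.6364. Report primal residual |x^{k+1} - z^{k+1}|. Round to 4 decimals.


ADMM iteration with rho = 3.0, z^k = -1.0805, u^k = -1.6364
Step 1: x-update.
Minimize 1*x^2 - 10*x + (3.0/2)*(x + 1.0805 - 1.6364)^2
FOC: (2*1 + 3.0)*x = 10 + 3.0*(-1.0805 + 1.6364)
x^{k+1} = 2.3335
Step 2: z-update.
Minimize 3*z^2 + 8*z + (3.0/2)*(2.3335 - z - 1.6364)^2
FOC: (2*3 + 3.0)*z = -8 + 3.0*(2.3335 - 1.6364)
z^{k+1} = -0.6565
Step 3: u-update.
u^{k+1} = -1.6364 + 2.3335 + 0.6565 = 1.3536
Step 4: Primal residual = |2.3335 + 0.6565| = 2.99


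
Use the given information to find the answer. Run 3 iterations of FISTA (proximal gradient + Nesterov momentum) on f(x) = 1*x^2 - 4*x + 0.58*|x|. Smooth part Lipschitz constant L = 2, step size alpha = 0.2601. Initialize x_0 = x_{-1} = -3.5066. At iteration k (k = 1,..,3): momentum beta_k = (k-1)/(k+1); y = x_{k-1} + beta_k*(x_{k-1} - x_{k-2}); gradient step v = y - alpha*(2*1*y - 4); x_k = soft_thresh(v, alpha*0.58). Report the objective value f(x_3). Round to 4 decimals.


FISTA on f(x) = 1*x^2 - 4*x + 0.58*|x|
L = 2, alpha = 0.2601
Iteration 1: beta = 0.0, y = -3.5066 + 0.0*(-3.5066 + 3.5066) = -3.5066
  grad(y) = -11.0132, v = y - alpha*grad = -0.6421
  prox(v) = soft_thresh(-0.6421, 0.1509) = -0.4912
Iteration 2: beta = 0.3333, y = -0.4912 + 0.3333*(-0.4912 + 3.5066) = 0.5139
  grad(y) = -2.9722, v = y - alpha*grad = 1.287
  prox(v) = soft_thresh(1.287, 0.1509) = 1.1361
Iteration 3: beta = 0.5, y = 1.1361 + 0.5*(1.1361 + 0.4912) = 1.9498
  grad(y) = -0.1004, v = y - alpha*grad = 1.9759
  prox(v) = soft_thresh(1.9759, 0.1509) = 1.825
f(x_3) = 1*1.825^2 - 4*1.825 + 0.58*|1.825| = -2.9109


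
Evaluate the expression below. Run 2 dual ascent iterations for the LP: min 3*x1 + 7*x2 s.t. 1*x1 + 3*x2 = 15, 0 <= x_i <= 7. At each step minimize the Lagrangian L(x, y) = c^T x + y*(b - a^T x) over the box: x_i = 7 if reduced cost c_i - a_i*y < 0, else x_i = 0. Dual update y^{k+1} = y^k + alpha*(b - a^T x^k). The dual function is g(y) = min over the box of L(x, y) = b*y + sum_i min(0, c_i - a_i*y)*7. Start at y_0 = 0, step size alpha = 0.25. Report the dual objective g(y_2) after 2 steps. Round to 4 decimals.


Dual ascent for LP: min 3*x1 + 7*x2, 1*x1 + 3*x2 = 15, 0 <= x_i <= 7
Step 1: y^k = 0.0, reduced costs: (3.0, 7.0)
  x^k = (0.0, 0.0), subgradient = b - a^T x = 15.0
  y^{k+1} = 0.0 + 0.25*15.0 = 3.75
Step 2: y^k = 3.75, reduced costs: (-0.75, -4.25)
  x^k = (7.0, 7.0), subgradient = b - a^T x = -13.0
  y^{k+1} = 3.75 + 0.25*-13.0 = 0.5
Dual objective at y_2 = 0.5: reduced costs (2.5, 5.5), box minimizer x = (0.0, 0.0)
g(y_2) = b*y + (c1 - a1*y)*x1 + (c2 - a2*y)*x2 = 15*0.5 + 2.5*0.0 + 5.5*0.0 = 7.5 + 0.0 + 0.0 = 7.5


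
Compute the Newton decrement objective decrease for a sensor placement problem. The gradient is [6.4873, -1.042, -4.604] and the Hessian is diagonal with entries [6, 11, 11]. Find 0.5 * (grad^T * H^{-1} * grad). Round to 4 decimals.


Step 1: H is diagonal, so H^(-1) * g = [1.0812, -0.0947, -0.4185].
Step 2: g^T H^(-1) g = sum_i g_i^2 / H_ii
  = (6.4873)^2/6 + (-1.042)^2/11 + (-4.604)^2/11
  = 7.0142 + 0.0987 + 1.927 = 9.0399
Step 3: Objective decrease = 0.5 * g^T H^(-1) g = 4.5199


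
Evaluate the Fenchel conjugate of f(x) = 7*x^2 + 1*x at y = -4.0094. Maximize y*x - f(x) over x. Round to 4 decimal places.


f*(y) = sup_x {y*x - a*x^2 - b*x} = sup_x {(y-b)*x - a*x^2}
FOC: (y - b) - 2a*x = 0 => x* = (y - b)/(2a)
x* = (-4.0094 - 1)/(2*7) = -0.3578
f*(-4.0094) = (y-b)^2/(4a) = (-4.0094 - 1)^2/(4*7)
= 25.0941/28 = 0.8962


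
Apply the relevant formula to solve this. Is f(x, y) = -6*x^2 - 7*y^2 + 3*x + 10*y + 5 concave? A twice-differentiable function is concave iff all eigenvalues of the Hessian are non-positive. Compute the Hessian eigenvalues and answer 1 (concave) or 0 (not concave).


The Hessian of f(x,y) = -6*x^2 - 7*y^2 + 3*x + 10*y + 5 is:
H = [[-12, 0], [0, -14]]
Trace = -12 - 14 = -26
Determinant = -12*-14 - (0)^2 = 168
Discriminant = (-26)^2 - 4*168 = 4.0
Eigenvalues: lambda_1 = -14.0, lambda_2 = -12.0
The function is concave.

1


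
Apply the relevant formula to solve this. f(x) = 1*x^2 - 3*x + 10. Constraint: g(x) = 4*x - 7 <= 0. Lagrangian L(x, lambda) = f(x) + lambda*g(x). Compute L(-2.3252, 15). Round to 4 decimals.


Step 1: Evaluate f(x).
f(-2.3252) = 1*(-2.3252)^2 - 3*(-2.3252) + 10 = 22.3822
Step 2: Evaluate g(x).
g(-2.3252) = 4*-2.3252 - 7 = -16.3008
Step 3: Compute Lagrangian.
L = 22.3822 + 15*-16.3008 = -222.1298


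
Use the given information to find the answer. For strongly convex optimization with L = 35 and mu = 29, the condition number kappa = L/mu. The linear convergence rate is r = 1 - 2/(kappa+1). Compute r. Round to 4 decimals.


Step 1: Compute the condition number.
kappa = L/mu = 35/29 = 1.2069
Step 2: Compute the convergence rate.
r = 1 - 2/(kappa + 1) = 1 - 2*mu/(L + mu) = (L - mu)/(L + mu) = 6/64 = 0.0938


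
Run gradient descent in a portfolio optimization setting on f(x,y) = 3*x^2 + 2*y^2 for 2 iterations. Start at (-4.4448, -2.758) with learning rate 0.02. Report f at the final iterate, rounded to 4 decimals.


Gradient descent on f(x,y) = 3*x^2 + 2*y^2.
Starting point: (-4.4448, -2.758), alpha = 0.02
Step 1: grad_x = 2*3*-4.4448 = -26.6688, grad_y = 2*2*-2.758 = -11.032
  x_1 = -4.4448 - 0.02*-26.6688 = -3.9114
  y_1 = -2.758 - 0.02*-11.032 = -2.5374
Step 2: grad_x = 2*3*-3.9114 = -23.4685, grad_y = 2*2*-2.5374 = -10.1494
  x_2 = -3.9114 - 0.02*-23.4685 = -3.4421
  y_2 = -2.5374 - 0.02*-10.1494 = -2.3344
f(-3.4421, -2.3344) = 3*(-3.4421)^2 + 2*(-2.3344)^2 = 46.4418


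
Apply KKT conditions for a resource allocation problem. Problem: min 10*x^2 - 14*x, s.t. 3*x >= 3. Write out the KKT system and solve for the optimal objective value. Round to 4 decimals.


Step 1: Try lambda = 0 (constraint inactive).
x_unc = 14/(2*10) = 0.7
Check: 3*0.7 = 2.1 < 3 -- violated!
Step 2: Constraint must be active: 3*x = 3
x* = 3/3 = 1.0
lambda = (2*10*1.0 - 14)/3 = 2.0
Step 3: Compute optimal value.
f(x*) = 10*1.0^2 - 14*1.0 = -4.0


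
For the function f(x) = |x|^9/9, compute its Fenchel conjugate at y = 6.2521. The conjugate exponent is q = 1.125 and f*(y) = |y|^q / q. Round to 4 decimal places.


The conjugate exponent q satisfies 1/p + 1/q = 1.
p = 9, so q = 9/(9 - 1) = 1.125
|y|^q = 6.2521^1.125 = 7.8619
f*(6.2521) = 7.8619 / 1.125 = 6.9884


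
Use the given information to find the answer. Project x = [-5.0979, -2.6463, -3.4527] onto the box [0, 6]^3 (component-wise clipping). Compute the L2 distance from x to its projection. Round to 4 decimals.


Project each component onto [0, 6].
clip(-5.0979) = 0.0, clip(-2.6463) = 0.0, clip(-3.4527) = 0.0
Projection = [0.0, 0.0, 0.0]
Squared diffs: [25.9886, 7.0029, 11.9211]
Distance = sqrt(44.9126) = 6.7017


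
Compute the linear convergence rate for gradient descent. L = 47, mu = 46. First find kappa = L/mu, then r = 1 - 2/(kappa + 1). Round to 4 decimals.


Step 1: Compute the condition number.
kappa = L/mu = 47/46 = 1.0217
Step 2: Compute the convergence rate.
r = 1 - 2/(kappa + 1) = 1 - 2*mu/(L + mu) = (L - mu)/(L + mu) = 1/93 = 0.0108


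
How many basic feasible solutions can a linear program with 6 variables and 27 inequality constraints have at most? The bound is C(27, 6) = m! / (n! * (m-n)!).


Each vertex corresponds to some choice of n active constraints out of m, so the number of vertices is at most C(m, n) = m! / (n!(m-n)!).
m = 27, n = 6
Numerator: 27 * 26 * 25 * 24 * 23 * 22
Denominator: 6! = 720
C(27, 6) = 296010


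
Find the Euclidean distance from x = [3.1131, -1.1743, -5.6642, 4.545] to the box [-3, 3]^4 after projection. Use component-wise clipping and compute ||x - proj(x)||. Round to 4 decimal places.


Project each component onto [-3, 3].
clip(3.1131) = 3.0, clip(-1.1743) = -1.1743, clip(-5.6642) = -3.0, clip(4.545) = 3.0
Projection = [3.0, -1.1743, -3.0, 3.0]
Squared diffs: [0.0128, 0.0, 7.098, 2.387]
Distance = sqrt(9.4978) = 3.0818


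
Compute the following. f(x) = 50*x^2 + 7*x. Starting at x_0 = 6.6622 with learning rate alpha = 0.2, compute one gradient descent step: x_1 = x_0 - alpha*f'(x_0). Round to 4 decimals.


We compute the gradient at x_0 and apply the update.
f'(x) = 100*x + 7
f'(6.6622) = 100*6.6622 + 7 = 673.22
x_1 = 6.6622 - 0.2*673.22 = -127.9818


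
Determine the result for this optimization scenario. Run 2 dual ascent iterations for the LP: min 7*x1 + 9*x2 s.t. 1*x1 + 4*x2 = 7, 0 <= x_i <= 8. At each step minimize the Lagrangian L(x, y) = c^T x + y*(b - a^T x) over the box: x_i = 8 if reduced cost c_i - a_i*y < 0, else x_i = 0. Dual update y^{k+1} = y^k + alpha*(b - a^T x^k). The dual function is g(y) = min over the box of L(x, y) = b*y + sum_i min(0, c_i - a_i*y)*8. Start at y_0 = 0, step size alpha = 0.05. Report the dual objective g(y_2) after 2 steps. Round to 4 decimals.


Dual ascent for LP: min 7*x1 + 9*x2, 1*x1 + 4*x2 = 7, 0 <= x_i <= 8
Step 1: y^k = 0.0, reduced costs: (7.0, 9.0)
  x^k = (0.0, 0.0), subgradient = b - a^T x = 7.0
  y^{k+1} = 0.0 + 0.05*7.0 = 0.35
Step 2: y^k = 0.35, reduced costs: (6.65, 7.6)
  x^k = (0.0, 0.0), subgradient = b - a^T x = 7.0
  y^{k+1} = 0.35 + 0.05*7.0 = 0.7
Dual objective at y_2 = 0.7: reduced costs (6.3, 6.2), box minimizer x = (0.0, 0.0)
g(y_2) = b*y + (c1 - a1*y)*x1 + (c2 - a2*y)*x2 = 7*0.7 + 6.3*0.0 + 6.2*0.0 = 4.9 + 0.0 + 0.0 = 4.9


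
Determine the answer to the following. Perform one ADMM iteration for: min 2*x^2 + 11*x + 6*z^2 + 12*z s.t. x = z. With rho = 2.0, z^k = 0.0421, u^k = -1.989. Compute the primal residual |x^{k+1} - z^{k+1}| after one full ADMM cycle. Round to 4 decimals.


ADMM iteration with rho = 2.0, z^k = 0.0421, u^k = -1.989
Step 1: x-update.
Minimize 2*x^2 + 11*x + (2.0/2)*(x - 0.0421 - 1.989)^2
FOC: (2*2 + 2.0)*x = -11 + 2.0*(0.0421 + 1.989)
x^{k+1} = -1.1563
Step 2: z-update.
Minimize 6*z^2 + 12*z + (2.0/2)*(-1.1563 - z - 1.989)^2
FOC: (2*6 + 2.0)*z = -12 + 2.0*(-1.1563 - 1.989)
z^{k+1} = -1.3065
Step 3: u-update.
u^{k+1} = -1.989 - 1.1563 + 1.3065 = -1.8388
Step 4: Primal residual = |-1.1563 + 1.3065| = 0.1502


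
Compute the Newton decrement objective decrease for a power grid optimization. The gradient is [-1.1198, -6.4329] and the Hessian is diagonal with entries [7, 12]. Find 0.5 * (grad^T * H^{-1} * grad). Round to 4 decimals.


Step 1: H is diagonal, so H^(-1) * g = [-0.16, -0.5361].
Step 2: g^T H^(-1) g = sum_i g_i^2 / H_ii
  = (-1.1198)^2/7 + (-6.4329)^2/12
  = 0.1791 + 3.4485 = 3.6277
Step 3: Objective decrease = 0.5 * g^T H^(-1) g = 1.8138


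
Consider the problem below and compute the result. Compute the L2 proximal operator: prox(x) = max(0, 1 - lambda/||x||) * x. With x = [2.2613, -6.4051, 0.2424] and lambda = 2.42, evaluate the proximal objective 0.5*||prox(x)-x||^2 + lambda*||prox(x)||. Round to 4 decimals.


Step 1: Compute ||x||.
||x|| = 6.7969
Step 2: Compute scaling factor.
scale = max(0, 1 - 2.42/6.7969) = 0.644
Step 3: prox(x) = [1.4562, -4.1246, 0.1561]
||prox(x)|| = 4.3769
Step 4: Proximal objective.
0.5*||prox-x||^2 = 2.9282
lambda*||prox|| = 10.5921
Total = 13.5202


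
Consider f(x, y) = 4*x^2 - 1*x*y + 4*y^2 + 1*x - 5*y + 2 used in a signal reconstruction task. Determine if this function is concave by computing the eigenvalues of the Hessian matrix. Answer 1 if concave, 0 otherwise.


The Hessian of f(x,y) = 4*x^2 - 1*x*y + 4*y^2 + 1*x - 5*y + 2 is:
H = [[8, -1], [-1, 8]]
Trace = 8 + 8 = 16
Determinant = 8*8 - (-1)^2 = 63
Discriminant = (16)^2 - 4*63 = 4.0
Eigenvalues: lambda_1 = 7.0, lambda_2 = 9.0
The function is not concave.

0


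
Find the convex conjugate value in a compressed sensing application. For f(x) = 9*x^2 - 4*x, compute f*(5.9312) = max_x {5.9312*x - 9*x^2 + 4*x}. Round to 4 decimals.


f*(y) = sup_x {y*x - a*x^2 - b*x} = sup_x {(y-b)*x - a*x^2}
FOC: (y - b) - 2a*x = 0 => x* = (y - b)/(2a)
x* = (5.9312 + 4)/(2*9) = 0.5517
f*(5.9312) = (y-b)^2/(4a) = (5.9312 + 4)^2/(4*9)
= 98.6287/36 = 2.7397


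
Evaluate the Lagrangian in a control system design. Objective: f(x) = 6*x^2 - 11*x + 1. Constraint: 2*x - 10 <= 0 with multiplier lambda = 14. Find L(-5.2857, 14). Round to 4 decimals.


Step 1: Evaluate f(x).
f(-5.2857) = 6*(-5.2857)^2 - 11*(-5.2857) + 1 = 226.7744
Step 2: Evaluate g(x).
g(-5.2857) = 2*-5.2857 - 10 = -20.5714
Step 3: Compute Lagrangian.
L = 226.7744 + 14*-20.5714 = -61.2252


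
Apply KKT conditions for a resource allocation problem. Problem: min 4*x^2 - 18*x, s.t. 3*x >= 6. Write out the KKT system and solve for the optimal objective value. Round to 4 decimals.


Step 1: Try lambda = 0 (constraint inactive).
Stationarity: 2*4*x - 18 = 0
x* = 18/(2*4) = 2.25
Check constraint: 3*2.25 = 6.75 >= 6 -- satisfied.
Step 2: Compute optimal value.
f(x*) = 4*2.25^2 - 18*2.25 = -20.25


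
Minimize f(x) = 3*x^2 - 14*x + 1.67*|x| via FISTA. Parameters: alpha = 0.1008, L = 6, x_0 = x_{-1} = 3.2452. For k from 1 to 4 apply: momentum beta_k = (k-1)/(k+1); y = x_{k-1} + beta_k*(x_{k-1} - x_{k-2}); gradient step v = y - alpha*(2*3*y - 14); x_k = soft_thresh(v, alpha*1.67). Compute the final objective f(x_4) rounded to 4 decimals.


FISTA on f(x) = 3*x^2 - 14*x + 1.67*|x|
L = 6, alpha = 0.1008
Iteration 1: beta = 0.0, y = 3.2452 + 0.0*(3.2452 - 3.2452) = 3.2452
  grad(y) = 5.4712, v = y - alpha*grad = 2.6937
  prox(v) = soft_thresh(2.6937, 0.1683) = 2.5254
Iteration 2: beta = 0.3333, y = 2.5254 + 0.3333*(2.5254 - 3.2452) = 2.2854
  grad(y) = -0.2875, v = y - alpha*grad = 2.3144
  prox(v) = soft_thresh(2.3144, 0.1683) = 2.1461
Iteration 3: beta = 0.5, y = 2.1461 + 0.5*(2.1461 - 2.5254) = 1.9564
  grad(y) = -2.2615, v = y - alpha*grad = 2.1844
  prox(v) = soft_thresh(2.1844, 0.1683) = 2.016
Iteration 4: beta = 0.6, y = 2.016 + 0.6*(2.016 - 2.1461) = 1.938
  grad(y) = -2.3719, v = y - alpha*grad = 2.1771
  prox(v) = soft_thresh(2.1771, 0.1683) = 2.0088
f(x_4) = 3*2.0088^2 - 14*2.0088 + 1.67*|2.0088| = -12.6627


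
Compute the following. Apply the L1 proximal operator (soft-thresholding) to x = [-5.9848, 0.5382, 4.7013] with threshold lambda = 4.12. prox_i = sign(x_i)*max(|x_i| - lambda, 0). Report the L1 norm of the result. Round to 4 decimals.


Soft-thresholding with lambda = 4.12:
prox(-5.9848) = sign(-5.9848)*max(|-5.9848| - 4.12, 0) = -1.8648
prox(0.5382) = sign(0.5382)*max(|0.5382| - 4.12, 0) = 0.0
prox(4.7013) = sign(4.7013)*max(|4.7013| - 4.12, 0) = 0.5813
prox(x) = [-1.8648, 0.0, 0.5813]
||prox(x)||_1 = 1.8648 + 0.0 + 0.5813 = 2.4461


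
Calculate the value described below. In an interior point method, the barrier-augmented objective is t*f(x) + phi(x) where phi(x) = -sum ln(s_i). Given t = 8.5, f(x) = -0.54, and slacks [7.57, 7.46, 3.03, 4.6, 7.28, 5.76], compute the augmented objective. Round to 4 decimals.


Step 1: Compute log-barrier.
ln values: [2.0242, 2.0096, 1.1086, 1.5261, 1.9851, 1.7509]
phi = -(2.0242 + 2.0096 + 1.1086 + 1.5261 + 1.9851 + 1.7509) = -10.4044
Step 2: Compute augmented objective.
t*f(x) = 8.5*-0.54 = -4.59
Total = -4.59 - 10.4044 = -14.9944


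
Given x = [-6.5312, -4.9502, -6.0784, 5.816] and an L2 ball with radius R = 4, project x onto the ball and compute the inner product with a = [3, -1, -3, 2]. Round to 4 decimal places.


Step 1: Compute ||x|| (intermediates to 6 decimals).
||x|| = sqrt((-6.5312)^2 + (-4.9502)^2 + (-6.0784)^2 + 5.816^2) = 11.744525
Step 2: Project.
Since ||x|| > R, scale = R/||x|| = 4/11.744525 = 0.340584, proj(x) = scale * x
proj(x) = [-2.224422, -1.685959, -2.070206, 1.980837]
Step 3: Dot product.
a^T * proj(x) = 3*(-2.224422) - 1*(-1.685959) - 3*(-2.070206) + 2*1.980837 = 5.185


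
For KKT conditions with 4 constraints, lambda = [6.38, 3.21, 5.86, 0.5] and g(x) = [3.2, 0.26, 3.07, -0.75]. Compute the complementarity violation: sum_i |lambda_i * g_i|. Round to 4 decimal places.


KKT complementary slackness check:
lambda_1 * g_1 = 6.38 * 3.2 = 20.416
lambda_2 * g_2 = 3.21 * 0.26 = 0.8346
lambda_3 * g_3 = 5.86 * 3.07 = 17.9902
lambda_4 * g_4 = 0.5 * -0.75 = -0.375
Total violation = 20.416 + 0.8346 + 17.9902 + 0.375 = 39.6158


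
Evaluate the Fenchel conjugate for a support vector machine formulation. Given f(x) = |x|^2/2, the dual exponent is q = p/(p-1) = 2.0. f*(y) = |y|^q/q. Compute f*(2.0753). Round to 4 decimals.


The conjugate exponent q satisfies 1/p + 1/q = 1.
p = 2, so q = 2/(2 - 1) = 2.0
|y|^q = 2.0753^2.0 = 4.3069
f*(2.0753) = 4.3069 / 2.0 = 2.1534


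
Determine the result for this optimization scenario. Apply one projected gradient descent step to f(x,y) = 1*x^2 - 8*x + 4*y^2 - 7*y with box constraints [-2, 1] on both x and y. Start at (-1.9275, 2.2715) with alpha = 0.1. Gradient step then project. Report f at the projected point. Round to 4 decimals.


Step 1: Compute gradient at (-1.9275, 2.2715).
grad_x = 2*1*-1.9275 - 8 = -11.855
grad_y = 2*4*2.2715 - 7 = 11.172
Step 2: Gradient step.
x_raw = -1.9275 - 0.1*-11.855 = -0.742
y_raw = 2.2715 - 0.1*11.172 = 1.1543
Step 3: Project onto [-2, 1].
x_proj = clip(-0.742) = -0.742
y_proj = clip(1.1543) = 1.0
Step 4: Evaluate f.
f(-0.742, 1.0) = 3.4866


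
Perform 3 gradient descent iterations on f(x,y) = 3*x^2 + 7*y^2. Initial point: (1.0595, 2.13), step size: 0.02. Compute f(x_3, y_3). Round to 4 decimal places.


Gradient descent on f(x,y) = 3*x^2 + 7*y^2.
Starting point: (1.0595, 2.13), alpha = 0.02
Step 1: grad_x = 2*3*1.0595 = 6.357, grad_y = 2*7*2.13 = 29.82
  x_1 = 1.0595 - 0.02*6.357 = 0.9324
  y_1 = 2.13 - 0.02*29.82 = 1.5336
Step 2: grad_x = 2*3*0.9324 = 5.5942, grad_y = 2*7*1.5336 = 21.4704
  x_2 = 0.9324 - 0.02*5.5942 = 0.8205
  y_2 = 1.5336 - 0.02*21.4704 = 1.1042
Step 3: grad_x = 2*3*0.8205 = 4.9229, grad_y = 2*7*1.1042 = 15.4587
  x_3 = 0.8205 - 0.02*4.9229 = 0.722
  y_3 = 1.1042 - 0.02*15.4587 = 0.795
f(0.722, 0.795) = 3*0.722^2 + 7*0.795^2 = 5.9883


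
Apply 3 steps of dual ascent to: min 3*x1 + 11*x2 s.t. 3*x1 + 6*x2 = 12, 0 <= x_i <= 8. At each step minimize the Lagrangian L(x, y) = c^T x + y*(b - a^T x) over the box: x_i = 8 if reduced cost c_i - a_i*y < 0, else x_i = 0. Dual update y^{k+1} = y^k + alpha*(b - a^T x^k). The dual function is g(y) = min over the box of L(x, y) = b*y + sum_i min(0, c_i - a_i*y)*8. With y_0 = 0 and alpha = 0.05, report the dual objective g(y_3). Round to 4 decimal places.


Dual ascent for LP: min 3*x1 + 11*x2, 3*x1 + 6*x2 = 12, 0 <= x_i <= 8
Step 1: y^k = 0.0, reduced costs: (3.0, 11.0)
  x^k = (0.0, 0.0), subgradient = b - a^T x = 12.0
  y^{k+1} = 0.0 + 0.05*12.0 = 0.6
Step 2: y^k = 0.6, reduced costs: (1.2, 7.4)
  x^k = (0.0, 0.0), subgradient = b - a^T x = 12.0
  y^{k+1} = 0.6 + 0.05*12.0 = 1.2
Step 3: y^k = 1.2, reduced costs: (-0.6, 3.8)
  x^k = (8.0, 0.0), subgradient = b - a^T x = -12.0
  y^{k+1} = 1.2 + 0.05*-12.0 = 0.6
Dual objective at y_3 = 0.6: reduced costs (1.2, 7.4), box minimizer x = (0.0, 0.0)
g(y_3) = b*y + (c1 - a1*y)*x1 + (c2 - a2*y)*x2 = 12*0.6 + 1.2*0.0 + 7.4*0.0 = 7.2 + 0.0 + 0.0 = 7.2


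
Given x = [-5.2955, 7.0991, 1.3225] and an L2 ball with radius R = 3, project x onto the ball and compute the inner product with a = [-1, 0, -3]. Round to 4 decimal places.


Step 1: Compute ||x|| (intermediates to 6 decimals).
||x|| = sqrt((-5.2955)^2 + 7.0991^2 + 1.3225^2) = 8.954806
Step 2: Project.
Since ||x|| > R, scale = R/||x|| = 3/8.954806 = 0.335016, proj(x) = scale * x
proj(x) = [-1.774077, 2.378312, 0.443059]
Step 3: Dot product.
a^T * proj(x) = -1*(-1.774077) + 0*2.378312 - 3*0.443059 = 0.4449


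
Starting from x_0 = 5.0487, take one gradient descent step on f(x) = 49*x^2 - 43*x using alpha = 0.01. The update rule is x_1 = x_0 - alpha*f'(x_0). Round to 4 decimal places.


We compute the gradient at x_0 and apply the update.
f'(x) = 98*x - 43
f'(5.0487) = 98*5.0487 - 43 = 451.7726
x_1 = 5.0487 - 0.01*451.7726 = 0.531


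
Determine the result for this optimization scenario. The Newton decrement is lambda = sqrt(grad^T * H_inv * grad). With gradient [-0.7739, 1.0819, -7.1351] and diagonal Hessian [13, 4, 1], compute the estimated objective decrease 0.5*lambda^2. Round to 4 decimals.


Step 1: H is diagonal, so H^(-1) * g = [-0.0595, 0.2705, -7.1351].
Step 2: g^T H^(-1) g = sum_i g_i^2 / H_ii
  = (-0.7739)^2/13 + (1.0819)^2/4 + (-7.1351)^2/1
  = 0.0461 + 0.2926 + 50.9097 = 51.2483
Step 3: Objective decrease = 0.5 * g^T H^(-1) g = 25.6242


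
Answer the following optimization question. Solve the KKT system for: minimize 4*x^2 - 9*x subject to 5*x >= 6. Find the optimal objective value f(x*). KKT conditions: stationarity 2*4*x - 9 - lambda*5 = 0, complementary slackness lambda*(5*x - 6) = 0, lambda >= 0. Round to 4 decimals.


Step 1: Try lambda = 0 (constraint inactive).
x_unc = 9/(2*4) = 1.125
Check: 5*1.125 = 5.625 < 6 -- violated!
Step 2: Constraint must be active: 5*x = 6
x* = 6/5 = 1.2
lambda = (2*4*1.2 - 9)/5 = 0.12
Step 3: Compute optimal value.
f(x*) = 4*1.2^2 - 9*1.2 = -5.04


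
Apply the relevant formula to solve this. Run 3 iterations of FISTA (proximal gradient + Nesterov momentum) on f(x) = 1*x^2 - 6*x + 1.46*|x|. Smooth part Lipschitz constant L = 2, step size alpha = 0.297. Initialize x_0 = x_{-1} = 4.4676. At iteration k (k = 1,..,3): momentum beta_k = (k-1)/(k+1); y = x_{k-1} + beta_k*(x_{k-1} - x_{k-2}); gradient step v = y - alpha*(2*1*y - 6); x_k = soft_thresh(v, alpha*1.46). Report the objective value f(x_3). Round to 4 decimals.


FISTA on f(x) = 1*x^2 - 6*x + 1.46*|x|
L = 2, alpha = 0.297
Iteration 1: beta = 0.0, y = 4.4676 + 0.0*(4.4676 - 4.4676) = 4.4676
  grad(y) = 2.9352, v = y - alpha*grad = 3.5958
  prox(v) = soft_thresh(3.5958, 0.4336) = 3.1622
Iteration 2: beta = 0.3333, y = 3.1622 + 0.3333*(3.1622 - 4.4676) = 2.7271
  grad(y) = -0.5458, v = y - alpha*grad = 2.8892
  prox(v) = soft_thresh(2.8892, 0.4336) = 2.4556
Iteration 3: beta = 0.5, y = 2.4556 + 0.5*(2.4556 - 3.1622) = 2.1023
  grad(y) = -1.7955, v = y - alpha*grad = 2.6355
  prox(v) = soft_thresh(2.6355, 0.4336) = 2.2019
f(x_3) = 1*2.2019^2 - 6*2.2019 + 1.46*|2.2019| = -5.1483


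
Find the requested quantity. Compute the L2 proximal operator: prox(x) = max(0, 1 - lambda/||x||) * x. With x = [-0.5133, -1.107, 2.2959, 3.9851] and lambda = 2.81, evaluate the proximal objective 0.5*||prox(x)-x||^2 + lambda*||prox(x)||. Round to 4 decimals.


Step 1: Compute ||x||.
||x|| = 4.7583
Step 2: Compute scaling factor.
scale = max(0, 1 - 2.81/4.7583) = 0.4094
Step 3: prox(x) = [-0.2102, -0.4533, 0.9401, 1.6317]
||prox(x)|| = 1.9483
Step 4: Proximal objective.
0.5*||prox-x||^2 = 3.9481
lambda*||prox|| = 5.4747
Total = 9.4227


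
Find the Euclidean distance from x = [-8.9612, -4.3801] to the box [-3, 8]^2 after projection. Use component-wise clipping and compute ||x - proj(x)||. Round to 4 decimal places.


Project each component onto [-3, 8].
clip(-8.9612) = -3.0, clip(-4.3801) = -3.0
Projection = [-3.0, -3.0]
Squared diffs: [35.5359, 1.9047]
Distance = sqrt(37.4406) = 6.1189


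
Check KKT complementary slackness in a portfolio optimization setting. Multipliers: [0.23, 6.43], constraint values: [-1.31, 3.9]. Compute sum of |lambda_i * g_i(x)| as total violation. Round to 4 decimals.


KKT complementary slackness check:
lambda_1 * g_1 = 0.23 * -1.31 = -0.3013
lambda_2 * g_2 = 6.43 * 3.9 = 25.077
Total violation = 0.3013 + 25.077 = 25.3783


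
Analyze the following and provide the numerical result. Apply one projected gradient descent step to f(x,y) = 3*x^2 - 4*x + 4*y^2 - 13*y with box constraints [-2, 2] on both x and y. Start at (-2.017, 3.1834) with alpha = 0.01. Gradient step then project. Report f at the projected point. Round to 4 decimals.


Step 1: Compute gradient at (-2.017, 3.1834).
grad_x = 2*3*-2.017 - 4 = -16.102
grad_y = 2*4*3.1834 - 13 = 12.4672
Step 2: Gradient step.
x_raw = -2.017 - 0.01*-16.102 = -1.856
y_raw = 3.1834 - 0.01*12.4672 = 3.0587
Step 3: Project onto [-2, 2].
x_proj = clip(-1.856) = -1.856
y_proj = clip(3.0587) = 2.0
Step 4: Evaluate f.
f(-1.856, 2.0) = 7.7579


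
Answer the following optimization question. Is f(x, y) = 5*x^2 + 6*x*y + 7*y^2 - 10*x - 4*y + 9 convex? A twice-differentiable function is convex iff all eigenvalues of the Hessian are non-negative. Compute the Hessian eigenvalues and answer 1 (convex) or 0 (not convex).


The Hessian of f(x,y) = 5*x^2 + 6*x*y + 7*y^2 - 10*x - 4*y + 9 is:
H = [[10, 6], [6, 14]]
Trace = 10 + 14 = 24
Determinant = 10*14 - (6)^2 = 104
Discriminant = (24)^2 - 4*104 = 160.0
Eigenvalues: lambda_1 = 5.6754, lambda_2 = 18.3246
The function is convex.

1


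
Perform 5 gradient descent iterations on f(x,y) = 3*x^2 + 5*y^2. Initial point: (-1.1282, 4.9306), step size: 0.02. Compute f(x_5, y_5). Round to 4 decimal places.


Gradient descent on f(x,y) = 3*x^2 + 5*y^2.
Starting point: (-1.1282, 4.9306), alpha = 0.02
Step 1: grad_x = 2*3*-1.1282 = -6.7692, grad_y = 2*5*4.9306 = 49.306
  x_1 = -1.1282 - 0.02*-6.7692 = -0.9928
  y_1 = 4.9306 - 0.02*49.306 = 3.9445
Step 2: grad_x = 2*3*-0.9928 = -5.9569, grad_y = 2*5*3.9445 = 39.4448
  x_2 = -0.9928 - 0.02*-5.9569 = -0.8737
  y_2 = 3.9445 - 0.02*39.4448 = 3.1556
Step 3: grad_x = 2*3*-0.8737 = -5.2421, grad_y = 2*5*3.1556 = 31.5558
  x_3 = -0.8737 - 0.02*-5.2421 = -0.7688
  y_3 = 3.1556 - 0.02*31.5558 = 2.5245
Step 4: grad_x = 2*3*-0.7688 = -4.613, grad_y = 2*5*2.5245 = 25.2447
  x_4 = -0.7688 - 0.02*-4.613 = -0.6766
  y_4 = 2.5245 - 0.02*25.2447 = 2.0196
Step 5: grad_x = 2*3*-0.6766 = -4.0595, grad_y = 2*5*2.0196 = 20.1957
  x_5 = -0.6766 - 0.02*-4.0595 = -0.5954
  y_5 = 2.0196 - 0.02*20.1957 = 1.6157
f(-0.5954, 1.6157) = 3*(-0.5954)^2 + 5*1.6157^2 = 14.1152


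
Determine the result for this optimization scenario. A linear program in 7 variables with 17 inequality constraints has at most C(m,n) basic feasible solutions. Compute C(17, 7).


Each vertex corresponds to some choice of n active constraints out of m, so the number of vertices is at most C(m, n) = m! / (n!(m-n)!).
m = 17, n = 7
Numerator: 17 * 16 * 15 * 14 * 13 * 12 * 11
Denominator: 7! = 5040
C(17, 7) = 19448


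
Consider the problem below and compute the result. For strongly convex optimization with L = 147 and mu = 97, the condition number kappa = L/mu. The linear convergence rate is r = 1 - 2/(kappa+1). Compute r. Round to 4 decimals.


Step 1: Compute the condition number.
kappa = L/mu = 147/97 = 1.5155
Step 2: Compute the convergence rate.
r = 1 - 2/(kappa + 1) = 1 - 2*mu/(L + mu) = (L - mu)/(L + mu) = 50/244 = 0.2049


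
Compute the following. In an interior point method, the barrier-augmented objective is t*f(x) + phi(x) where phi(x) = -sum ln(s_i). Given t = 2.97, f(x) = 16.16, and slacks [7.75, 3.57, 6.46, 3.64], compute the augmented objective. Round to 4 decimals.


Step 1: Compute log-barrier.
ln values: [2.0477, 1.2726, 1.8656, 1.292]
phi = -(2.0477 + 1.2726 + 1.8656 + 1.292) = -6.4779
Step 2: Compute augmented objective.
t*f(x) = 2.97*16.16 = 47.9952
Total = 47.9952 - 6.4779 = 41.5173


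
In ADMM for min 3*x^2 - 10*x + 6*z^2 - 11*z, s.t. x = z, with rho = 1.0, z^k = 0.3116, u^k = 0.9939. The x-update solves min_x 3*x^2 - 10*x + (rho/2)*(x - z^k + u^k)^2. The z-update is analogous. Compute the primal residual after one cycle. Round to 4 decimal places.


ADMM iteration with rho = 1.0, z^k = 0.3116, u^k = 0.9939
Step 1: x-update.
Minimize 3*x^2 - 10*x + (1.0/2)*(x - 0.3116 + 0.9939)^2
FOC: (2*3 + 1.0)*x = 10 + 1.0*(0.3116 - 0.9939)
x^{k+1} = 1.3311
Step 2: z-update.
Minimize 6*z^2 - 11*z + (1.0/2)*(1.3311 - z + 0.9939)^2
FOC: (2*6 + 1.0)*z = 11 + 1.0*(1.3311 + 0.9939)
z^{k+1} = 1.025
Step 3: u-update.
u^{k+1} = 0.9939 + 1.3311 - 1.025 = 1.3
Step 4: Primal residual = |1.3311 - 1.025| = 0.3061


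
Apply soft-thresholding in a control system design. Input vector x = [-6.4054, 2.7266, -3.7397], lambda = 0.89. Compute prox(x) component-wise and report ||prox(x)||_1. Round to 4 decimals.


Soft-thresholding with lambda = 0.89:
prox(-6.4054) = sign(-6.4054)*max(|-6.4054| - 0.89, 0) = -5.5154
prox(2.7266) = sign(2.7266)*max(|2.7266| - 0.89, 0) = 1.8366
prox(-3.7397) = sign(-3.7397)*max(|-3.7397| - 0.89, 0) = -2.8497
prox(x) = [-5.5154, 1.8366, -2.8497]
||prox(x)||_1 = 5.5154 + 1.8366 + 2.8497 = 10.2017


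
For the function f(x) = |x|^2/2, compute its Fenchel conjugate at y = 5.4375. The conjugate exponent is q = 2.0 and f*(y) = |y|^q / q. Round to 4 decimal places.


The conjugate exponent q satisfies 1/p + 1/q = 1.
p = 2, so q = 2/(2 - 1) = 2.0
|y|^q = 5.4375^2.0 = 29.5664
f*(5.4375) = 29.5664 / 2.0 = 14.7832


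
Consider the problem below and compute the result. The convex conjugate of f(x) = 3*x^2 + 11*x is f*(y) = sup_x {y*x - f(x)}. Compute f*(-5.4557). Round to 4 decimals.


f*(y) = sup_x {y*x - a*x^2 - b*x} = sup_x {(y-b)*x - a*x^2}
FOC: (y - b) - 2a*x = 0 => x* = (y - b)/(2a)
x* = (-5.4557 - 11)/(2*3) = -2.7426
f*(-5.4557) = (y-b)^2/(4a) = (-5.4557 - 11)^2/(4*3)
= 270.7901/12 = 22.5658


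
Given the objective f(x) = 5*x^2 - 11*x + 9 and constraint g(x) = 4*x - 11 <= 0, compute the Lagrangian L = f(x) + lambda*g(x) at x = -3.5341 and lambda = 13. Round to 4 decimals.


Step 1: Evaluate f(x).
f(-3.5341) = 5*(-3.5341)^2 - 11*(-3.5341) + 9 = 110.3244
Step 2: Evaluate g(x).
g(-3.5341) = 4*-3.5341 - 11 = -25.1364
Step 3: Compute Lagrangian.
L = 110.3244 + 13*-25.1364 = -216.4488


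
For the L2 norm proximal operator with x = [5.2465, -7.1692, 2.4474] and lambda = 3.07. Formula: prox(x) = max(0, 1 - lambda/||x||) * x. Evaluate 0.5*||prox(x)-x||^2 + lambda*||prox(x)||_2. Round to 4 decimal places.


Step 1: Compute ||x||.
||x|| = 9.2148
Step 2: Compute scaling factor.
scale = max(0, 1 - 3.07/9.2148) = 0.6668
Step 3: prox(x) = [3.4986, -4.7807, 1.632]
||prox(x)|| = 6.1448
Step 4: Proximal objective.
0.5*||prox-x||^2 = 4.7125
lambda*||prox|| = 18.8645
Total = 23.5771


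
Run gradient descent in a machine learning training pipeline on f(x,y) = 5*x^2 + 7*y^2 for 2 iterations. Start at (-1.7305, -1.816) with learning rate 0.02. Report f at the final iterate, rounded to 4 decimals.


Gradient descent on f(x,y) = 5*x^2 + 7*y^2.
Starting point: (-1.7305, -1.816), alpha = 0.02
Step 1: grad_x = 2*5*-1.7305 = -17.305, grad_y = 2*7*-1.816 = -25.424
  x_1 = -1.7305 - 0.02*-17.305 = -1.3844
  y_1 = -1.816 - 0.02*-25.424 = -1.3075
Step 2: grad_x = 2*5*-1.3844 = -13.844, grad_y = 2*7*-1.3075 = -18.3053
  x_2 = -1.3844 - 0.02*-13.844 = -1.1075
  y_2 = -1.3075 - 0.02*-18.3053 = -0.9414
f(-1.1075, -0.9414) = 5*(-1.1075)^2 + 7*(-0.9414)^2 = 12.3368


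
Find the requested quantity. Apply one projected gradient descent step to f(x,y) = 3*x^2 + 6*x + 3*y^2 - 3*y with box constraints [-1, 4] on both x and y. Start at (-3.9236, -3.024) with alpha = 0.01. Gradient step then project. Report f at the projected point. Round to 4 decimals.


Step 1: Compute gradient at (-3.9236, -3.024).
grad_x = 2*3*-3.9236 + 6 = -17.5416
grad_y = 2*3*-3.024 - 3 = -21.144
Step 2: Gradient step.
x_raw = -3.9236 - 0.01*-17.5416 = -3.7482
y_raw = -3.024 - 0.01*-21.144 = -2.8126
Step 3: Project onto [-1, 4].
x_proj = clip(-3.7482) = -1.0
y_proj = clip(-2.8126) = -1.0
Step 4: Evaluate f.
f(-1.0, -1.0) = 3.0


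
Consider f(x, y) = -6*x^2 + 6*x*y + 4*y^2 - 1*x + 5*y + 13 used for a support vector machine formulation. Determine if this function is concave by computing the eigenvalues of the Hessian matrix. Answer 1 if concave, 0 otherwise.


The Hessian of f(x,y) = -6*x^2 + 6*x*y + 4*y^2 - 1*x + 5*y + 13 is:
H = [[-12, 6], [6, 8]]
Trace = -12 + 8 = -4
Determinant = -12*8 - (6)^2 = -132
Discriminant = (-4)^2 - 4*-132 = 544.0
Eigenvalues: lambda_1 = -13.6619, lambda_2 = 9.6619
The function is not concave.

0


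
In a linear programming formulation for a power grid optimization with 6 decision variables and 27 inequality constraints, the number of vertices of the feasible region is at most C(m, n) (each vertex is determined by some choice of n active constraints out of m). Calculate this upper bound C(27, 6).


Each vertex corresponds to some choice of n active constraints out of m, so the number of vertices is at most C(m, n) = m! / (n!(m-n)!).
m = 27, n = 6
Numerator: 27 * 26 * 25 * 24 * 23 * 22
Denominator: 6! = 720
C(27, 6) = 296010


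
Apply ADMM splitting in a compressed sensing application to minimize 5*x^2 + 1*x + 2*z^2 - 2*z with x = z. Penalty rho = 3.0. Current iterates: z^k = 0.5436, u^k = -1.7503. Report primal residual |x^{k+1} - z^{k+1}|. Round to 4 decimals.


ADMM iteration with rho = 3.0, z^k = 0.5436, u^k = -1.7503
Step 1: x-update.
Minimize 5*x^2 + 1*x + (3.0/2)*(x - 0.5436 - 1.7503)^2
FOC: (2*5 + 3.0)*x = -1 + 3.0*(0.5436 + 1.7503)
x^{k+1} = 0.4524
Step 2: z-update.
Minimize 2*z^2 - 2*z + (3.0/2)*(0.4524 - z - 1.7503)^2
FOC: (2*2 + 3.0)*z = 2 + 3.0*(0.4524 - 1.7503)
z^{k+1} = -0.2705
Step 3: u-update.
u^{k+1} = -1.7503 + 0.4524 + 0.2705 = -1.0273
Step 4: Primal residual = |0.4524 + 0.2705| = 0.723


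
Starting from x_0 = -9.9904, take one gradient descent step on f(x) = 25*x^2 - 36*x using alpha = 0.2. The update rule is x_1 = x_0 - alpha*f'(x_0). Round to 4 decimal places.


We compute the gradient at x_0 and apply the update.
f'(x) = 50*x - 36
f'(-9.9904) = 50*-9.9904 - 36 = -535.52
x_1 = -9.9904 - 0.2*-535.52 = 97.1136
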